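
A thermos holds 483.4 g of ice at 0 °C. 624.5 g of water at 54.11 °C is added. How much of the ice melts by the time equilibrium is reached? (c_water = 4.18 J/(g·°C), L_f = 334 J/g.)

m_melted ≈ 423 g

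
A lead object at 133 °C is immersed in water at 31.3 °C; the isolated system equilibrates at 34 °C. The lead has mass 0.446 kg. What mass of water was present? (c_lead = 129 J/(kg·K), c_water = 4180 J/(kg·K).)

Heat lost by the lead = heat gained by the water:
0.446·129·(133 − 34) = m·4180·(34 − 31.3)
11286 m = 5695.9  ⇒  m ≈ 0.5047 kg

m ≈ 0.505 kg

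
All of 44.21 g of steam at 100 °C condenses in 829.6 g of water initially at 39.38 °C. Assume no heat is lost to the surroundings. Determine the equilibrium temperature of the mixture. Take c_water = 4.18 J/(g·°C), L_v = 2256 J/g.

T_f ≈ 69.8 °C

Energy conservation, ΣQ = 0:
steam→water at 100 °C releases m L_v = 44.21·2256 = 99738
  condensate cools 100→T: 44.21·4.18·(T − 100) = 184.8(T − 100)
  water warms: 829.6·4.18·(T − 39.38) = 3467.7(T − 39.38)
3652.5 T = 99738 + 18480 + 136559 = 254777
T ≈ 69.75 °C, under the boiling point, so the assumption holds.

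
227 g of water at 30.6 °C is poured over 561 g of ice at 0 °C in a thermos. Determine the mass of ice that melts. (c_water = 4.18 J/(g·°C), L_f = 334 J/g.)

Cooling the water to 0 °C releases 227·4.18·30.6 = 29035 J.
To melt every bit of ice: 561·334 = 187374 J.
That's not enough to melt it all — equilibrium is at 0 °C with ice remaining.
Mass melted = 29035/334 ≈ 86.93 g.

m_melted ≈ 86.9 g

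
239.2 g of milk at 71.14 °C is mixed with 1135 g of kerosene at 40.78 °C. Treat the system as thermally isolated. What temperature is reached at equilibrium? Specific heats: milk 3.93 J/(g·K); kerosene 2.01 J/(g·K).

With ΣQ=0 the equilibrium temperature is the m·c-weighted mean:
T_f = (940.06·71.14 + 2281.3·40.78) / (940.06 + 2281.3)
    = 159909 / 3221.4 ≈ 49.64 °C

T_f ≈ 49.6 °C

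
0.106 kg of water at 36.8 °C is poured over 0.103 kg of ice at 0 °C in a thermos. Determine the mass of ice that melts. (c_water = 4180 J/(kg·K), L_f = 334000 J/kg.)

Water can give up m c ΔT = 0.106·4180·36.8 = 16305 J before reaching 0 °C.
To melt every bit of ice: 0.103·334000 = 34402 J.
16305 J < 34402 J, so only part of the ice melts and the system sits at 0 °C.
m_melt = 16305 / L_f = 0.04882 kg.

m_melted ≈ 0.0488 kg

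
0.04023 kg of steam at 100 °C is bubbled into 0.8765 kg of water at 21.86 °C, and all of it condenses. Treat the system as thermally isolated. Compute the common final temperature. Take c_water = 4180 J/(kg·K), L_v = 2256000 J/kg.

Sum of m c ΔT and latent-heat terms is zero:
latent heat released on condensation: 0.04023×2256000 = 90759; condensed water 100 °C→T: 168.16(T − 100); original water: 3663.8(T − 21.86)
3831.9 T = 90759 + 16816 + 80090 = 187665
T ≈ 48.97 °C (< 100 °C, so full condensation is consistent).

T_f ≈ 49.0 °C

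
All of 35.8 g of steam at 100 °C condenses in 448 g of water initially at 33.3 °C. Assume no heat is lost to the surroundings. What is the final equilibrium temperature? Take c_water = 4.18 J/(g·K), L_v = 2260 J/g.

Energy balance with sensible and latent terms:
latent heat released on condensation: 35.8·2260 = 80908; condensate cools 100→T: 35.8·4.18·(T − 100) = 149.64(T − 100); original water: 1872.6(T − 33.3)
2022.3 T = 80908 + 14964 + 62359 = 158231
T ≈ 78.24 °C, under the boiling point, so the assumption holds.

T_f ≈ 78.2 °C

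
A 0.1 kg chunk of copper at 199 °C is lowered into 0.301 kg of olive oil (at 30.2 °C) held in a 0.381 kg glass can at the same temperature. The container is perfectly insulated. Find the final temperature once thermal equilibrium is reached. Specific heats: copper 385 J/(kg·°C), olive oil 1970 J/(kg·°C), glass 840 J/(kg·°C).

Energy conservation, ΣQ = 0:
0.1·385·(T − 199) + 0.301·1970·(T − 30.2) + 0.381·840·(T − 30.2) = 0
951.51 T = 35234
T = 35234/951.51 ≈ 37.03 °C

T_f ≈ 37.0 °C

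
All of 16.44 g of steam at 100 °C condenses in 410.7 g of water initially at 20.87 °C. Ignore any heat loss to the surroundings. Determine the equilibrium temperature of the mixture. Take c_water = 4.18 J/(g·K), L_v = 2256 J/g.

T_f ≈ 44.7 °C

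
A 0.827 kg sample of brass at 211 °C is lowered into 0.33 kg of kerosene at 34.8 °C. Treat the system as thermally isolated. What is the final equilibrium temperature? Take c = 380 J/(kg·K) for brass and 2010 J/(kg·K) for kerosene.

T_f ≈ 91.4 °C

With ΣQ=0 the equilibrium temperature is the m·c-weighted mean:
T_f = (314.26×211 + 663.3×34.8) / (314.26 + 663.3)
    = 89392 / 977.56 ≈ 91.44 °C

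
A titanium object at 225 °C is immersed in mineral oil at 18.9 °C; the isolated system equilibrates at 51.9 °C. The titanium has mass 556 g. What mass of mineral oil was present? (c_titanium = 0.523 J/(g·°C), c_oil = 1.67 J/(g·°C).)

Heat lost by the titanium = heat gained by the oil:
556×0.523×(225 − 51.9) = m×1.67×(51.9 − 18.9)
55.11 m = 50335  ⇒  m ≈ 913.4 g

m ≈ 913 g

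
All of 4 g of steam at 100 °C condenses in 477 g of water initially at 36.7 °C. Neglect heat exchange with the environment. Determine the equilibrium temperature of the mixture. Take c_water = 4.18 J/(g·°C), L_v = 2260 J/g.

Conservation of energy gives ΣQ = 0:
latent heat released on condensation: 4×2260 = 9040
  condensate cools 100→T: 4×4.18×(T − 100) = 16.72(T − 100)
  original water: 1993.9(T − 36.7)
2010.6 T = 9040 + 1672 + 73175 = 83887
T ≈ 41.72 °C (< 100 °C, so full condensation is consistent).

T_f ≈ 41.7 °C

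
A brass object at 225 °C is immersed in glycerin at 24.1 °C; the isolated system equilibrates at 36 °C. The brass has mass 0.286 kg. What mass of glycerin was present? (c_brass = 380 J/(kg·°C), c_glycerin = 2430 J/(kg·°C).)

|Q_brass| = |Q_glycerin|:
0.286×380×(225 − 36) = m×2430×(36 − 24.1)
28917 m = 20541  ⇒  m ≈ 0.7103 kg

m ≈ 0.71 kg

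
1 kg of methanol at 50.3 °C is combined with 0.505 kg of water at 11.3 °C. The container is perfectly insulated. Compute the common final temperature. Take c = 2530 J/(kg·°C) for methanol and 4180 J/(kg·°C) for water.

T_f ≈ 32.6 °C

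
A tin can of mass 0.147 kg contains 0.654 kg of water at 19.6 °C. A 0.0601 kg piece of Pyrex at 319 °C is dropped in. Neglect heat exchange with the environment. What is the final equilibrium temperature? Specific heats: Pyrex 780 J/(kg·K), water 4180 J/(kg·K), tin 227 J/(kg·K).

T_f ≈ 24.6 °C

Conservation of energy gives ΣQ = 0:
0.0601*780*(T − 319) + 0.654*4180*(T − 19.6) + 0.147*227*(T − 19.6) = 0
2814 T = 69189
T ≈ 24.59 °C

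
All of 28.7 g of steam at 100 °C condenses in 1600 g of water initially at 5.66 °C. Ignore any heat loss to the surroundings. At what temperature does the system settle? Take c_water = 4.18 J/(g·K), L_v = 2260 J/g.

T_f ≈ 16.8 °C

Sum of m c ΔT and latent-heat terms is zero:
condense steam: −28.7·2260 = −64862
  condensate cools 100→T: 28.7·4.18·(T − 100) = 119.97(T − 100)
  original water: 6688(T − 5.66)
6808 T = 64862 + 11997 + 37854 = 114713
T ≈ 16.85 °C, under the boiling point, so the assumption holds.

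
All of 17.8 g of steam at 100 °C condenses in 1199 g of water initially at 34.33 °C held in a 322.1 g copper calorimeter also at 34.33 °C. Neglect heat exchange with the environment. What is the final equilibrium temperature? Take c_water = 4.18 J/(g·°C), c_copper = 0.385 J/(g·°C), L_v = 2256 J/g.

T_f ≈ 43.0 °C

Sum of m c ΔT and latent-heat terms is zero:
condense steam: −17.8×2256 = −40157
  condensed water 100 °C→T: 74.4(T − 100)
  water warms: 1199×4.18×(T − 34.33) = 5011.8(T − 34.33)
  copper cup: 322.1×0.385×(T − 34.33) = 124.01(T − 34.33)
5210.2 T = 40157 + 7440.4 + 176313 = 223910
T ≈ 42.98 °C, under the boiling point, so the assumption holds.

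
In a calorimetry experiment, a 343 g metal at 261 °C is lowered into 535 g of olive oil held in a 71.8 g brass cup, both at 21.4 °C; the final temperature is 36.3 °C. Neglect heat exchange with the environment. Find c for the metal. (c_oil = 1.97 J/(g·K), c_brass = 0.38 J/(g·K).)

c ≈ 0.209 J/(g·K)

Net heat exchanged in the isolated system is zero:
343·c·(36.3 − 261) + 535·1.97·(36.3 − 21.4) + 71.8·0.38·(36.3 − 21.4) = 0
-77072 c = -16110
c = -16110/-77072 ≈ 0.209 J/(g·K)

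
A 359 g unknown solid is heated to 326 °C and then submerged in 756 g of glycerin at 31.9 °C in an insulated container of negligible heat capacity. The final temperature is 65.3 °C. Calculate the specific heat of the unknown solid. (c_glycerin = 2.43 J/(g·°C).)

Net heat exchanged in the isolated system is zero:
359·c·(65.3 − 326) + 756·2.43·(65.3 − 31.9) = 0
-93591 c = -61358
c = -61358/-93591 ≈ 0.6556 J/(g·°C)

c ≈ 0.656 J/(g·°C)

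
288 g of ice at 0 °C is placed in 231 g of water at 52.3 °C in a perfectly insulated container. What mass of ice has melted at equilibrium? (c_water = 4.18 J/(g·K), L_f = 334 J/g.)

m_melted ≈ 151 g

Water can give up m c ΔT = 231·4.18·52.3 = 50500 J before reaching 0 °C.
To melt every bit of ice: 288·334 = 96192 J.
Since 50500 < 96192 J, not all the ice melts; equilibrium is at 0 °C.
Mass melted = 50500/334 ≈ 151.2 g.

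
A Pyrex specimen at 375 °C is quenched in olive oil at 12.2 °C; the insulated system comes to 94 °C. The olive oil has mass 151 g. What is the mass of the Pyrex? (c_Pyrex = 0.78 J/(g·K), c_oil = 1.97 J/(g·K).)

m ≈ 111 g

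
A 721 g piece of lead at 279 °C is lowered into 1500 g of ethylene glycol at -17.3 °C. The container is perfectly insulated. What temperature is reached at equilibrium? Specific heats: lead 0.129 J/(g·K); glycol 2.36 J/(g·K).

T_f ≈ -9.7 °C

T_f = Σ m_i c_i T_i / Σ m_i c_i:
T_f = (93.01·279 + 3540·(-17.3)) / (93.01 + 3540)
    = -35292 / 3633 ≈ -9.71 °C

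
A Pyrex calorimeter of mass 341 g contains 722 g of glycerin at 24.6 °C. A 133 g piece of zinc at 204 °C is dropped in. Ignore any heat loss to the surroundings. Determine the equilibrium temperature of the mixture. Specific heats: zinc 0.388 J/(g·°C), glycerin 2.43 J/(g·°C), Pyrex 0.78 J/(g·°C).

T_f ≈ 29.1 °C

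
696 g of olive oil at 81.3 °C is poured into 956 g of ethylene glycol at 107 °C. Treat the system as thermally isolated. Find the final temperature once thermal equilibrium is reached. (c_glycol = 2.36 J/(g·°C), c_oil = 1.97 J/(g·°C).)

T_f ≈ 97.3 °C

T_f = Σ m_i c_i T_i / Σ m_i c_i:
T_f = (2256.2×107 + 1371.1×81.3) / (2256.2 + 1371.1)
    = 352881 / 3627.3 ≈ 97.29 °C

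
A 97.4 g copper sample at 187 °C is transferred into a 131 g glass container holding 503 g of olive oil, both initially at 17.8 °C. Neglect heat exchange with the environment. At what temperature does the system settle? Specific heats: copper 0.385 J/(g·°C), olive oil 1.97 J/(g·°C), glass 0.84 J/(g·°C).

Taking heat into each body as positive, Σ m c ΔT = 0:
97.4×0.385×(T − 187) + 503×1.97×(T − 17.8) + 131×0.84×(T − 17.8) = 0
(37.5 + 990.91 + 110.04) T = 37.5×187 + 990.91×17.8 + 110.04×17.8
T = 26609/1138.4 ≈ 23.37 °C

T_f ≈ 23.4 °C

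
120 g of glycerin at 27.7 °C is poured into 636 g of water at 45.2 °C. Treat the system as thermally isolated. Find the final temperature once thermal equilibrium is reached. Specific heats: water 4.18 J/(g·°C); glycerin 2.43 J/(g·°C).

Conservation of energy gives ΣQ = 0:
636·4.18·(T − 45.2) + 120·2.43·(T − 27.7) = 0
2658.5(T − 45.2) + 291.6(T − 27.7) = 0
(2658.5 + 291.6) T = 2658.5·45.2 + 291.6·27.7
T ≈ 43.47 °C

T_f ≈ 43.5 °C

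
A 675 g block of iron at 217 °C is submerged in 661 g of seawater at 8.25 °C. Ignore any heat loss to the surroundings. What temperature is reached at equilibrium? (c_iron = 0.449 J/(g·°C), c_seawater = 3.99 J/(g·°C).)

T_f ≈ 29.8 °C

Let T be the final temperature. ΣQ_i = 0:
675*0.449*(T − 217) + 661*3.99*(T − 8.25) = 0
(303.07 + 2637.4) T = 303.07*217 + 2637.4*8.25
T ≈ 29.77 °C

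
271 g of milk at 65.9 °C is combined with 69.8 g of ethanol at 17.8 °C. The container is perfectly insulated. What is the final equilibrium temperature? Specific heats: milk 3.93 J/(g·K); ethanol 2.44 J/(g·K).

With ΣQ=0 the equilibrium temperature is the m·c-weighted mean:
T_f = (1065*65.9 + 170.31*17.8) / (1065 + 170.31)
    = 73217 / 1235.3 ≈ 59.27 °C

T_f ≈ 59.3 °C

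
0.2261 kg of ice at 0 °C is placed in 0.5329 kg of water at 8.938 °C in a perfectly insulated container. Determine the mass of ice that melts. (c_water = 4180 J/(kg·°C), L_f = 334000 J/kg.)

m_melted ≈ 0.0596 kg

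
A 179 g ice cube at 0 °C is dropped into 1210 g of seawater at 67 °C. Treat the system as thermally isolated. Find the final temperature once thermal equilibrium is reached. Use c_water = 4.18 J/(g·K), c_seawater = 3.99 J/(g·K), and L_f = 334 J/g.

T_f ≈ 47.3 °C

Net heat exchanged in the isolated system is zero:
latent heat to melt: 179×334 = 59786; warm the meltwater: 748.22 T; seawater: 4827.9(T − 67)
5576.1 T = 323469 − 59786 = 263683
T ≈ 47.29 °C — above 0 °C, consistent with complete melting.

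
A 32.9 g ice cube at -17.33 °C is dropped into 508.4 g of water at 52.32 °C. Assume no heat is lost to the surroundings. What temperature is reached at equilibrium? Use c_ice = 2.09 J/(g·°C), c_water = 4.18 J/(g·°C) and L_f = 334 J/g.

Let T be the final temperature. ΣQ_i = 0:
warm ice to 0 °C: 32.9·2.09·(0 − (-17.33)) = 1191.6; melt ice: 32.9·334 = 10989; warm the meltwater: 137.52 T; water: 2125.1(T − 52.32)
2262.6 T = 111186 − 12180 = 99006
T ≈ 43.76 °C (positive, so assuming full melt was valid).

T_f ≈ 43.8 °C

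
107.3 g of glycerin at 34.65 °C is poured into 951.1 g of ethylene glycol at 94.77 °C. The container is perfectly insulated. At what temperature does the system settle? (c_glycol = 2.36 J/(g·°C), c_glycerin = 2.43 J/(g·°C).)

T_f ≈ 88.5 °C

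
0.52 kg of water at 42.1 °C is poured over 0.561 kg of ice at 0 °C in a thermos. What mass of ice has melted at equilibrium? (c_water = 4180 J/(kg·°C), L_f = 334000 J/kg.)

Water can give up m c ΔT = 0.52×4180×42.1 = 91509 J before reaching 0 °C.
Fully melting the ice requires m_ice L_f = 0.561×334000 = 187374 J.
That's not enough to melt it all — equilibrium is at 0 °C with ice remaining.
m_melt = 91509 / L_f = 0.274 kg.

m_melted ≈ 0.274 kg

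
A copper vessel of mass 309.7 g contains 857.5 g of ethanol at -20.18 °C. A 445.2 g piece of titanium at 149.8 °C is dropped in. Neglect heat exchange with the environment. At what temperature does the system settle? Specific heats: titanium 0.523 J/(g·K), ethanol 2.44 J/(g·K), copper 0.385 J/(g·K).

Let T be the final temperature. ΣQ_i = 0:
445.2·0.523·(T − 149.8) + 857.5·2.44·(T − (-20.18)) + 309.7·0.385·(T − (-20.18)) = 0
232.84(T − 149.8) + 2092.3(T − (-20.18)) + 119.23(T − (-20.18)) = 0
2444.4 T = -9749.4
T = -9749.4 / 2444.4 = -3.99 °C

T_f ≈ -4.0 °C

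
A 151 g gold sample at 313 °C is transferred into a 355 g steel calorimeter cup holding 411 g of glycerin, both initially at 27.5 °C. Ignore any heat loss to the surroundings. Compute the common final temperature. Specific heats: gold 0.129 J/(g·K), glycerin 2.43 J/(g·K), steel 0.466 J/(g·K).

T_f ≈ 32.2 °C

Heat gained plus heat lost sum to zero:
151·0.129·(T − 313) + 411·2.43·(T − 27.5) + 355·0.466·(T − 27.5) = 0
1183.6 T = 38111
T ≈ 32.20 °C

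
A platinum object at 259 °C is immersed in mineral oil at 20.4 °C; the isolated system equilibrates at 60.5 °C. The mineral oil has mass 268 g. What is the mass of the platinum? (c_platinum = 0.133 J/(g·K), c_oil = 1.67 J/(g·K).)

Net heat exchanged in the isolated system is zero:
m×0.133×(60.5 − 259) + 268×1.67×(60.5 − 20.4) = 0
-26.4 m = -17947
m = -17947/-26.4 ≈ 679.8 g

m ≈ 680 g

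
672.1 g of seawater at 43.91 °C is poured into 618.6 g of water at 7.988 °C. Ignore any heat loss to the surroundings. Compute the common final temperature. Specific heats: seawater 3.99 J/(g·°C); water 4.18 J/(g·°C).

T_f ≈ 26.3 °C

With ΣQ=0 the equilibrium temperature is the m·c-weighted mean:
T_f = (2681.7·43.91 + 2585.7·7.988) / (2681.7 + 2585.7)
    = 138407 / 5267.4 ≈ 26.28 °C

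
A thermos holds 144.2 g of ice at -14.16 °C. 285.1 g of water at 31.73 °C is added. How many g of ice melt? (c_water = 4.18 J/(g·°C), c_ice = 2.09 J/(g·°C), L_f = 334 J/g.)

m_melted ≈ 100 g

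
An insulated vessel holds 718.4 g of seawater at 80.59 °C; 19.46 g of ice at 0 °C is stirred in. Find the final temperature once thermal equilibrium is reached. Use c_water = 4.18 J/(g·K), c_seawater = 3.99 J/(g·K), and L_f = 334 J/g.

T_f ≈ 76.2 °C

Energy balance with sensible and latent terms:
latent heat to melt: 19.46×334 = 6499.6
  warm the meltwater: 81.34 T
  seawater: 2866.4(T − 80.59)
2947.8 T = 231004 − 6499.6 = 224505
T ≈ 76.16 °C (positive, so assuming full melt was valid).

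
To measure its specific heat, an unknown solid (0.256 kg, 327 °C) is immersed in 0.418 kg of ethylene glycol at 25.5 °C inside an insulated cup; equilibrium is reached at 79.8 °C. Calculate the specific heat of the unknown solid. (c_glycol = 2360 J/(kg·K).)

c ≈ 846 J/(kg·K)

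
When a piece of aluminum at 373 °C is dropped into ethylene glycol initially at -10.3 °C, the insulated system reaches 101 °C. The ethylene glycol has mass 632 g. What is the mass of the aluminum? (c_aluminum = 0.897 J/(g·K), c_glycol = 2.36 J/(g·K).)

m ≈ 680 g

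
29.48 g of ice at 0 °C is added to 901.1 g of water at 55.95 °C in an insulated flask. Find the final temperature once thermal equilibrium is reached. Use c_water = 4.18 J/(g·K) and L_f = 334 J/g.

T_f ≈ 51.6 °C

Energy conservation, ΣQ = 0:
fusion: m_ice L_f = 29.48×334 = 9846.3
  meltwater 0→T: 29.48×4.18×T = 123.23 T
  water: 3766.6(T − 55.95)
3889.8 T = 210741 − 9846.3 = 200895
T ≈ 51.65 °C. Since T > 0 °C, the all-ice-melts assumption holds.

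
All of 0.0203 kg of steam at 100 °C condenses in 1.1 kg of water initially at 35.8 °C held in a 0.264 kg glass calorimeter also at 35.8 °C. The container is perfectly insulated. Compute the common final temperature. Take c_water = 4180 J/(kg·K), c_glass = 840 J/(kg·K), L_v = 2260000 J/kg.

Heat gained plus heat lost sum to zero:
steam→water at 100 °C releases m L_v = 0.0203×2260000 = 45878
  condensed water 100 °C→T: 84.85(T − 100)
  water warms: 1.1×4180×(T − 35.8) = 4598(T − 35.8)
  cup: 221.76(T − 35.8)
4904.6 T = 45878 + 8485.4 + 172547 = 226911
T ≈ 46.26 °C — below 100 °C, confirming all the steam condensed.

T_f ≈ 46.3 °C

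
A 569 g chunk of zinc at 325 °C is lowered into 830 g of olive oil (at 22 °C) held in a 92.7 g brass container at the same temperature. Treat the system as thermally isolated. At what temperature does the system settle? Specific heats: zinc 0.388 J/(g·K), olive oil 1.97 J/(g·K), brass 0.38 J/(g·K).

Setting the total heat transfer to zero:
569·0.388·(T − 325) + 830·1.97·(T − 22) + 92.7·0.38·(T − 22) = 0
(220.77 + 1635.1 + 35.23) T = 220.77·325 + 1635.1·22 + 35.23·22
T = 108498 / 1891.1 = 57.4 °C

T_f ≈ 57.4 °C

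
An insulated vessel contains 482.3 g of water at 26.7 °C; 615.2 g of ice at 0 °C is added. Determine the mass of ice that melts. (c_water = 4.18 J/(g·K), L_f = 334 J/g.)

m_melted ≈ 161 g

Heat available from the water dropping to 0 °C: 482.3×4.18×26.7 = 53828 J.
Melting all 615.2 g of ice would need 615.2×334 = 205477 J.
That's not enough to melt it all — equilibrium is at 0 °C with ice remaining.
m_melt = 53828 / L_f = 161.2 g.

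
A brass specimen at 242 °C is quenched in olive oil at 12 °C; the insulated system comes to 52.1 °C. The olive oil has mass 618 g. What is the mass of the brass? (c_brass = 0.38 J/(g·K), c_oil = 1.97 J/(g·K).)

Heat lost by the brass = heat gained by the oil:
m·0.38·(242 − 52.1) = 618·1.97·(52.1 − 12)
72.16 m = 48820  ⇒  m ≈ 676.5 g

m ≈ 677 g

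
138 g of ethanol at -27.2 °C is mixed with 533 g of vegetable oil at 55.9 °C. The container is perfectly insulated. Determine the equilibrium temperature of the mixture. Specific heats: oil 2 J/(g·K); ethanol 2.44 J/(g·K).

T_f ≈ 36.0 °C

With ΣQ=0 the equilibrium temperature is the m·c-weighted mean:
T_f = (1066×55.9 + 336.72×(-27.2)) / (1066 + 336.72)
    = 50431 / 1402.7 ≈ 35.95 °C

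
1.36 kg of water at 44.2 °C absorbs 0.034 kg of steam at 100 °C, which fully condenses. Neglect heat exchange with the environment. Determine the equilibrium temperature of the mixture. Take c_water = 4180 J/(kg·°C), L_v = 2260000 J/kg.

T_f ≈ 58.7 °C

Energy balance with sensible and latent terms:
latent heat released on condensation: 0.034·2260000 = 76840
  condensed water 100 °C→T: 142.12(T − 100)
  water warms: 1.36·4180·(T − 44.2) = 5684.8(T − 44.2)
5826.9 T = 76840 + 14212 + 251268 = 342320
T ≈ 58.75 °C, under the boiling point, so the assumption holds.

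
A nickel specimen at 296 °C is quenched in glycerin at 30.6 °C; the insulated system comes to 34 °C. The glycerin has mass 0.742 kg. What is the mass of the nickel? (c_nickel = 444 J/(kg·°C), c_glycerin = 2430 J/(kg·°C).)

|Q_nickel| = |Q_glycerin|:
m·444·(296 − 34) = 0.742·2430·(34 − 30.6)
116328 m = 6130.4  ⇒  m ≈ 0.0527 kg

m ≈ 0.0527 kg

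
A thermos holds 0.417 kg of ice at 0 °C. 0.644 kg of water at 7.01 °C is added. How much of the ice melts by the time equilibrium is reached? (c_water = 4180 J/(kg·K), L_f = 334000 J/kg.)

m_melted ≈ 0.0565 kg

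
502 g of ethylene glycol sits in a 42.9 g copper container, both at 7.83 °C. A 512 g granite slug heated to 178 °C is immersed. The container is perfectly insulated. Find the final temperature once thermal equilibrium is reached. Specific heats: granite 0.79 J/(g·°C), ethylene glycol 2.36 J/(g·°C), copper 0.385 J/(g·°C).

Let T be the final temperature. ΣQ_i = 0:
512×0.79×(T − 178) + 502×2.36×(T − 7.83) + 42.9×0.385×(T − 7.83) = 0
404.48(T − 178) + 1184.7(T − 7.83) + 16.52(T − 7.83) = 0
1605.7 T = 81403
T = 81403/1605.7 ≈ 50.70 °C

T_f ≈ 50.7 °C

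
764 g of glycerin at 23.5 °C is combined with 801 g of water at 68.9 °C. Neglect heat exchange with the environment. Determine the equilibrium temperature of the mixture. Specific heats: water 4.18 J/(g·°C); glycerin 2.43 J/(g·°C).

T_f is the heat-capacity-weighted average of the initial temperatures:
T_f = (3348.2·68.9 + 1856.5·23.5) / (3348.2 + 1856.5)
    = 274318 / 5204.7 ≈ 52.71 °C

T_f ≈ 52.7 °C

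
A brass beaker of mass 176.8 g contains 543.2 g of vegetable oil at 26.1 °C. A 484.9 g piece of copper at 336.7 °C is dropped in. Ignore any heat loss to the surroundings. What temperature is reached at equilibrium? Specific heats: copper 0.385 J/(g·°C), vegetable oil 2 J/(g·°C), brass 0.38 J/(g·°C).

Taking heat into each body as positive, Σ m c ΔT = 0:
484.9*0.385*(T − 336.7) + 543.2*2*(T − 26.1) + 176.8*0.38*(T − 26.1) = 0
186.69(T − 336.7) + 1086.4(T − 26.1) + 67.18(T − 26.1) = 0
(186.69 + 1086.4 + 67.18) T = 186.69*336.7 + 1086.4*26.1 + 67.18*26.1
T = 92966 / 1340.3 = 69.4 °C

T_f ≈ 69.4 °C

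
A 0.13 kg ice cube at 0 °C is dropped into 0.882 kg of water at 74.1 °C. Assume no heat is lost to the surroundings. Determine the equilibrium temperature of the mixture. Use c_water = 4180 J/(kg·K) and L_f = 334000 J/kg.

T_f ≈ 54.3 °C

Net heat exchanged in the isolated system is zero:
fusion: m_ice L_f = 0.13×334000 = 43420; warm the meltwater: 543.4 T; water: 3686.8(T − 74.1)
4230.2 T = 273189 − 43420 = 229769
T ≈ 54.32 °C (positive, so assuming full melt was valid).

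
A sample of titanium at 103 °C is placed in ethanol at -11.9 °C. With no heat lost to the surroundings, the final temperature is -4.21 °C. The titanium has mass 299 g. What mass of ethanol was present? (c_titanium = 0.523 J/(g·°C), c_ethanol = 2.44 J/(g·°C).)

Taking heat into each body as positive, Σ m c ΔT = 0:
299·0.523·(-4.21 − 103) + m·2.44·(-4.21 − (-11.9)) = 0
18.76 m = 16765
m = 16765/18.76 ≈ 893.5 g

m ≈ 893 g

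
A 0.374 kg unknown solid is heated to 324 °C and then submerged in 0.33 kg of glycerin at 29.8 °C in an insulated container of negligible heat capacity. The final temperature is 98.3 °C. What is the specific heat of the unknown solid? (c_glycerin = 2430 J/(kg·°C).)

c ≈ 651 J/(kg·°C)

Heat lost by the unknown solid = heat gained by the glycerin:
0.374×c×(324 − 98.3) = 0.33×2430×(98.3 − 29.8)
84.41 c = 54930  ⇒  c ≈ 650.7 J/(kg·°C)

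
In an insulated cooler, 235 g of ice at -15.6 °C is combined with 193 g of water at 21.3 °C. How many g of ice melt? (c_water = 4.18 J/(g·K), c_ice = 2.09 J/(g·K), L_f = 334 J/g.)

Water can give up m c ΔT = 193×4.18×21.3 = 17184 J before reaching 0 °C.
Warming the ice to 0 °C takes 235×2.09×15.6 = 7661.9 J, leaving 9521.6 J for melting.
Fully melting the ice requires m_ice L_f = 235×334 = 78490 J.
9521.6 J < 78490 J, so only part of the ice melts and the system sits at 0 °C.
m_melt = 9521.6 / L_f = 28.51 g.

m_melted ≈ 28.5 g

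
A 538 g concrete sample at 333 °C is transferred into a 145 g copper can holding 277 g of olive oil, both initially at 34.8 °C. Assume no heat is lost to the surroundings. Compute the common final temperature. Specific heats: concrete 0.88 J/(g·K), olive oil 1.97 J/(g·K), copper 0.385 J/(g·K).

T_f ≈ 166.1 °C

Heat gained plus heat lost sum to zero:
538×0.88×(T − 333) + 277×1.97×(T − 34.8) + 145×0.385×(T − 34.8) = 0
(473.44 + 545.69 + 55.83) T = 473.44×333 + 545.69×34.8 + 55.83×34.8
T = 178588 / 1075 = 166 °C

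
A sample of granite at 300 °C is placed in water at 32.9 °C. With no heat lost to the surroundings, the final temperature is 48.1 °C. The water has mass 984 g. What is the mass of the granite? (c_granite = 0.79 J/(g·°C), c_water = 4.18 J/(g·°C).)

m ≈ 314 g

|Q_granite| = |Q_water|:
m·0.79·(300 − 48.1) = 984·4.18·(48.1 − 32.9)
199 m = 62519  ⇒  m ≈ 314.2 g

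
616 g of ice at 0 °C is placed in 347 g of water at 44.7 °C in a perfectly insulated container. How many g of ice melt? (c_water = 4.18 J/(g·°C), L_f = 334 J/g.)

m_melted ≈ 194 g

Water can give up m c ΔT = 347·4.18·44.7 = 64836 J before reaching 0 °C.
Melting all 616 g of ice would need 616·334 = 205744 J.
Since 64836 < 205744 J, not all the ice melts; equilibrium is at 0 °C.
Mass melted = 64836/334 ≈ 194.1 g.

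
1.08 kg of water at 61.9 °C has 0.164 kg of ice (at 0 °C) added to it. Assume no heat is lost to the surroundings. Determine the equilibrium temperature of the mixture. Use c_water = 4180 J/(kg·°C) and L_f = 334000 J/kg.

Heat gained plus heat lost sum to zero:
fusion: m_ice L_f = 0.164×334000 = 54776; warm the meltwater: 685.52 T; water cools: 1.08×4180×(T − 61.9) = 4514.4(T − 61.9)
5199.9 T = 279441 − 54776 = 224665
T ≈ 43.21 °C. Since T > 0 °C, the all-ice-melts assumption holds.

T_f ≈ 43.2 °C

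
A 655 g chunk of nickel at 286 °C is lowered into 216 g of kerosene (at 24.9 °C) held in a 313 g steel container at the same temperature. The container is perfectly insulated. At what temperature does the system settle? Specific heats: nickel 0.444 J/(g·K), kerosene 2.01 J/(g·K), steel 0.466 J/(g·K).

Let T be the final temperature. ΣQ_i = 0:
655×0.444×(T − 286) + 216×2.01×(T − 24.9) + 313×0.466×(T − 24.9) = 0
290.82(T − 286) + 434.16(T − 24.9) + 145.86(T − 24.9) = 0
870.84 T = 97617
T ≈ 112.10 °C

T_f ≈ 112.1 °C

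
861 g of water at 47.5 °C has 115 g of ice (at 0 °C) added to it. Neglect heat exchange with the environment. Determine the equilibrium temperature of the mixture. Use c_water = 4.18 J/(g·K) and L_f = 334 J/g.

T_f ≈ 32.5 °C

Net heat exchanged in the isolated system is zero:
melt ice: 115×334 = 38410
  warm the meltwater: 480.7 T
  water cools: 861×4.18×(T − 47.5) = 3599(T − 47.5)
4079.7 T = 170952 − 38410 = 132542
T ≈ 32.49 °C — above 0 °C, consistent with complete melting.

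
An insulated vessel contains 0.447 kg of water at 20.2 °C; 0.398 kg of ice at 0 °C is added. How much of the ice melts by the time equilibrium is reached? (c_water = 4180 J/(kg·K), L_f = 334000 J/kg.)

Water can give up m c ΔT = 0.447×4180×20.2 = 37743 J before reaching 0 °C.
Fully melting the ice requires m_ice L_f = 0.398×334000 = 132932 J.
That's not enough to melt it all — equilibrium is at 0 °C with ice remaining.
m_melted×334000 = 37743  ⇒  m_melted ≈ 0.113 kg.

m_melted ≈ 0.113 kg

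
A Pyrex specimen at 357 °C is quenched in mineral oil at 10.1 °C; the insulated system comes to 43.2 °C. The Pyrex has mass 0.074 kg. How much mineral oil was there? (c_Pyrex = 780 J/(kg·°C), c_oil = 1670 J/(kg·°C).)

Let T be the final temperature. ΣQ_i = 0:
0.074×780×(43.2 − 357) + m×1670×(43.2 − 10.1) = 0
55277 m = 18113
m = 18113/55277 ≈ 0.3277 kg

m ≈ 0.328 kg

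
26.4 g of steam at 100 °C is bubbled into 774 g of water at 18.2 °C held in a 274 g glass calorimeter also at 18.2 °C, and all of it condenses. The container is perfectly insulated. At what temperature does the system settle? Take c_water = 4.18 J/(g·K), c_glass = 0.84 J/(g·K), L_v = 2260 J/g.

Taking heat into each body as positive, Σ m c ΔT = 0:
condense steam: −26.4×2260 = −59664; condensed water 100 °C→T: 110.35(T − 100); water warms: 774×4.18×(T − 18.2) = 3235.3(T − 18.2); glass cup: 274×0.84×(T − 18.2) = 230.16(T − 18.2)
3575.8 T = 59664 + 11035 + 63072 = 133771
T ≈ 37.41 °C, under the boiling point, so the assumption holds.

T_f ≈ 37.4 °C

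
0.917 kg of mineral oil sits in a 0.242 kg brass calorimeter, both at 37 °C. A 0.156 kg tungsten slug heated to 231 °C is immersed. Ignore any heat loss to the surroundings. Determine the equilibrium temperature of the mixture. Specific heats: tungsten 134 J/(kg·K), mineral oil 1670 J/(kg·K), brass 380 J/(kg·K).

T_f ≈ 39.5 °C

Let T be the final temperature. ΣQ_i = 0:
0.156×134×(T − 231) + 0.917×1670×(T − 37) + 0.242×380×(T − 37) = 0
(20.9 + 1531.4 + 91.96) T = 20.9×231 + 1531.4×37 + 91.96×37
T = 64893 / 1644.3 = 39.5 °C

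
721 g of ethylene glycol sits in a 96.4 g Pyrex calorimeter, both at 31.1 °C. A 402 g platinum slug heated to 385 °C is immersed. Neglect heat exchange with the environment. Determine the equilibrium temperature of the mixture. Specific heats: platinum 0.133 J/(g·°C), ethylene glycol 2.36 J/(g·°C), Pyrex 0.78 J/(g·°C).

T_f ≈ 41.4 °C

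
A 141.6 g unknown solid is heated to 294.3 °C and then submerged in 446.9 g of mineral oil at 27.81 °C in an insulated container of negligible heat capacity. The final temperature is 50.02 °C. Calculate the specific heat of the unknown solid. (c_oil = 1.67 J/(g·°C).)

Heat lost by the unknown solid = heat gained by the oil:
141.6·c·(294.3 − 50.02) = 446.9·1.67·(50.02 − 27.81)
34590 c = 16576  ⇒  c ≈ 0.4792 J/(g·°C)

c ≈ 0.479 J/(g·°C)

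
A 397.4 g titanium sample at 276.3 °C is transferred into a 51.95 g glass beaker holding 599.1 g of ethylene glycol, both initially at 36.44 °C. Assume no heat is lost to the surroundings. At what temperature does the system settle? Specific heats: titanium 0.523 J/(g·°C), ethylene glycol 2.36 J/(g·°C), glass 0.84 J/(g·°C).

T_f ≈ 66.4 °C

Heat gained plus heat lost sum to zero:
397.4·0.523·(T − 276.3) + 599.1·2.36·(T − 36.44) + 51.95·0.84·(T − 36.44) = 0
207.84(T − 276.3) + 1413.9(T − 36.44) + 43.64(T − 36.44) = 0
(207.84 + 1413.9 + 43.64) T = 207.84·276.3 + 1413.9·36.44 + 43.64·36.44
T = 110538 / 1665.4 = 66.4 °C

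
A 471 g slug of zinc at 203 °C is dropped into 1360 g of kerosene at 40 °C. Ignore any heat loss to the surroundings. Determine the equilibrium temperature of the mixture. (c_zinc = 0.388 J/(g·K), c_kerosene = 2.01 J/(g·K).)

T_f ≈ 50.2 °C

Setting the total heat transfer to zero:
471·0.388·(T − 203) + 1360·2.01·(T − 40) = 0
(182.75 + 2733.6) T = 182.75·203 + 2733.6·40
T ≈ 50.21 °C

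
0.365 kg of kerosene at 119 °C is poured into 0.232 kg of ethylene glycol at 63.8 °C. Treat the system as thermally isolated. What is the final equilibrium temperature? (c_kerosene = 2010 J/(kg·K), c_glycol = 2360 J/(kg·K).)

T_f ≈ 95.4 °C

Let T be the final temperature. ΣQ_i = 0:
0.365×2010×(T − 119) + 0.232×2360×(T − 63.8) = 0
733.65(T − 119) + 547.52(T − 63.8) = 0
(733.65 + 547.52) T = 733.65×119 + 547.52×63.8
T ≈ 95.41 °C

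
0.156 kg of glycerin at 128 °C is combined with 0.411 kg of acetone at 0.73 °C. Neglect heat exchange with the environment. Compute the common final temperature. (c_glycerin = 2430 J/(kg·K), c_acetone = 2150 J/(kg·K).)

T_f ≈ 38.9 °C

Set heat shed by the hot body equal to heat absorbed by the cold body:
0.156×2430×(128 − T) = 0.411×2150×(T − 0.73)
379.08(128 − T) = 883.65(T − 0.73)
1262.7 T = 49167  ⇒  T ≈ 38.94 °C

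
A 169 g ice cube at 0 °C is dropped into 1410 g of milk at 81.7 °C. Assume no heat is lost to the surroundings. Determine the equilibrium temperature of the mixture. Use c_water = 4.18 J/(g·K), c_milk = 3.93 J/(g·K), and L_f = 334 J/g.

T_f ≈ 63.4 °C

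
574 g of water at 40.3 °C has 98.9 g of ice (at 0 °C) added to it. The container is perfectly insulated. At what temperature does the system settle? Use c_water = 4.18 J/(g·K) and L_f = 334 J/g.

T_f ≈ 22.6 °C

Taking heat into each body as positive, Σ m c ΔT = 0:
fusion: m_ice L_f = 98.9·334 = 33033
  warm the meltwater: 413.4 T
  water cools: 574·4.18·(T − 40.3) = 2399.3(T − 40.3)
2812.7 T = 96693 − 33033 = 63660
T ≈ 22.63 °C — above 0 °C, consistent with complete melting.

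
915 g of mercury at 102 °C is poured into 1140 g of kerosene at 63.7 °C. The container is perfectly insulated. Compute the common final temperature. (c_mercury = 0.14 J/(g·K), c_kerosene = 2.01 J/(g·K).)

T_f ≈ 65.7 °C

T_f = Σ m_i c_i T_i / Σ m_i c_i:
T_f = (128.1*102 + 2291.4*63.7) / (128.1 + 2291.4)
    = 159028 / 2419.5 ≈ 65.73 °C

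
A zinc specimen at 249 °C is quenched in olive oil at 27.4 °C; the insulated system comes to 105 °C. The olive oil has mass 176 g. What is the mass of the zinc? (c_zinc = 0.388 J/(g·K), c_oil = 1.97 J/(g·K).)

m ≈ 482 g

Conservation of energy gives ΣQ = 0:
m·0.388·(105 − 249) + 176·1.97·(105 − 27.4) = 0
-55.87 m = -26905
m = -26905/-55.87 ≈ 481.6 g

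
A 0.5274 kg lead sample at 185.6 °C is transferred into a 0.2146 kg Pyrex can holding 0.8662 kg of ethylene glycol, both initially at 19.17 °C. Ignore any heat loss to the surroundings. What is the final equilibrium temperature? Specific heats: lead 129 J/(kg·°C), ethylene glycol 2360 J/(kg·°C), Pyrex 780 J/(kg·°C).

Conservation of energy gives ΣQ = 0:
0.5274×129×(T − 185.6) + 0.8662×2360×(T − 19.17) + 0.2146×780×(T − 19.17) = 0
68.03(T − 185.6) + 2044.2(T − 19.17) + 167.39(T − 19.17) = 0
(68.03 + 2044.2 + 167.39) T = 68.03×185.6 + 2044.2×19.17 + 167.39×19.17
T ≈ 24.14 °C

T_f ≈ 24.1 °C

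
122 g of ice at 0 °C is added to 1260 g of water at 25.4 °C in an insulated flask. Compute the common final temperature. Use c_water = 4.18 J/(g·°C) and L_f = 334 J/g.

T_f ≈ 16.1 °C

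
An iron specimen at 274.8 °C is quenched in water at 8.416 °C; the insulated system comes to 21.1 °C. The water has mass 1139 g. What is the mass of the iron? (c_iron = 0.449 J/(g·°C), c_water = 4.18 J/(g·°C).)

Conservation of energy gives ΣQ = 0:
m×0.449×(21.1 − 274.8) + 1139×4.18×(21.1 − 8.416) = 0
-113.91 m = -60389
m = -60389/-113.91 ≈ 530.1 g

m ≈ 530 g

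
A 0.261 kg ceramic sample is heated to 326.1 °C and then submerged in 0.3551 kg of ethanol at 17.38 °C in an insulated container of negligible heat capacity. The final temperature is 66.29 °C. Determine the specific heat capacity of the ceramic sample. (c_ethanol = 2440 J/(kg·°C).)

c ≈ 625 J/(kg·°C)

m_s c (T_s − T_f) = m_ethanol c_ethanol (T_f − T_0):
0.261×c×(326.1 − 66.29) = 0.3551×2440×(66.29 − 17.38)
67.81 c = 42378  ⇒  c ≈ 624.9 J/(kg·°C)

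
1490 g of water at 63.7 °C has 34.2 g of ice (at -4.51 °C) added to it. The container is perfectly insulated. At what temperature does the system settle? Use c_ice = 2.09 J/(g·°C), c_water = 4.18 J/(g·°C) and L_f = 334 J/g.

T_f ≈ 60.4 °C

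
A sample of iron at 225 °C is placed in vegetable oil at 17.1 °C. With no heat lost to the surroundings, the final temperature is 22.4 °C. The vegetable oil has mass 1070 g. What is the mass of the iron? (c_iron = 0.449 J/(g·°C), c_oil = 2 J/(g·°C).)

|Q_iron| = |Q_oil|:
m·0.449·(225 − 22.4) = 1070·2·(22.4 − 17.1)
90.97 m = 11342  ⇒  m ≈ 124.7 g

m ≈ 125 g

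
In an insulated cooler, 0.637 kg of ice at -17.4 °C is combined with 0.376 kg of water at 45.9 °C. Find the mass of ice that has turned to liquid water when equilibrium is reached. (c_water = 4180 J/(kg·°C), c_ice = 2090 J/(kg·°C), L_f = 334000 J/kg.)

m_melted ≈ 0.147 kg

Cooling the water to 0 °C releases 0.376×4180×45.9 = 72140 J.
Of that, 0.637×2090×17.4 = 23165 J goes to bring the ice to 0 °C, leaving 48975 J.
To melt every bit of ice: 0.637×334000 = 212758 J.
That's not enough to melt it all — equilibrium is at 0 °C with ice remaining.
m_melt = 48975 / L_f = 0.1466 kg.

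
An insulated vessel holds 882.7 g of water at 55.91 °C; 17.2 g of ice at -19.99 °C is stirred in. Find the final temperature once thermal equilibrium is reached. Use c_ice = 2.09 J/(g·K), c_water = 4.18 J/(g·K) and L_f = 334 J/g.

T_f ≈ 53.1 °C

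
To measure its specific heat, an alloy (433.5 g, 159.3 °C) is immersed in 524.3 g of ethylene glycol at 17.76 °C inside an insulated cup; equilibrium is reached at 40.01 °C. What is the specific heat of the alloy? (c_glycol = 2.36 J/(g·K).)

c ≈ 0.532 J/(g·K)

Net heat exchanged in the isolated system is zero:
433.5·c·(40.01 − 159.3) + 524.3·2.36·(40.01 − 17.76) = 0
-51712 c = -27531
c = -27531/-51712 ≈ 0.5324 J/(g·K)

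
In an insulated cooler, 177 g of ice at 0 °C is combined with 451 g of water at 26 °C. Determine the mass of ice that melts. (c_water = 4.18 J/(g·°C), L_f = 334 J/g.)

m_melted ≈ 147 g

Heat available from the water dropping to 0 °C: 451×4.18×26 = 49015 J.
Fully melting the ice requires m_ice L_f = 177×334 = 59118 J.
49015 J < 59118 J, so only part of the ice melts and the system sits at 0 °C.
Mass melted = 49015/334 ≈ 146.8 g.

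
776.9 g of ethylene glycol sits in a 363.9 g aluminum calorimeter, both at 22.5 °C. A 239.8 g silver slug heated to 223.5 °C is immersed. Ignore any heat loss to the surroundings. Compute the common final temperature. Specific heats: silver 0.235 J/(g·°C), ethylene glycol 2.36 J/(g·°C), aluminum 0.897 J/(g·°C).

Taking heat into each body as positive, Σ m c ΔT = 0:
239.8×0.235×(T − 223.5) + 776.9×2.36×(T − 22.5) + 363.9×0.897×(T − 22.5) = 0
56.35(T − 223.5) + 1833.5(T − 22.5) + 326.42(T − 22.5) = 0
2216.3 T = 61193
T ≈ 27.61 °C

T_f ≈ 27.6 °C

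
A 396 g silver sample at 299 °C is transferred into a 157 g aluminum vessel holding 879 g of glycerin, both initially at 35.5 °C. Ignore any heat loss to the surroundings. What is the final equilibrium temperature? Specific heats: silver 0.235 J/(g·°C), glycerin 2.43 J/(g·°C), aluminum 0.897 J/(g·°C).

T_f = Σ m_i c_i T_i / Σ m_i c_i:
T_f = (93.06·299 + 2136·35.5 + 140.83·35.5) / (93.06 + 2136 + 140.83)
    = 108651 / 2369.9 ≈ 45.85 °C

T_f ≈ 45.8 °C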